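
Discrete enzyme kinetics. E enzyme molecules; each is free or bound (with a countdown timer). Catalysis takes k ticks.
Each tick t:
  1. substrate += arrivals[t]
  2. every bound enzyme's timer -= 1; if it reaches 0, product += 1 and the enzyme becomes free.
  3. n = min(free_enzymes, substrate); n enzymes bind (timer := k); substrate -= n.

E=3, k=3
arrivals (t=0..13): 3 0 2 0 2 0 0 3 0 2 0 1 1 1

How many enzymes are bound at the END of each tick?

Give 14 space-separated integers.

t=0: arr=3 -> substrate=0 bound=3 product=0
t=1: arr=0 -> substrate=0 bound=3 product=0
t=2: arr=2 -> substrate=2 bound=3 product=0
t=3: arr=0 -> substrate=0 bound=2 product=3
t=4: arr=2 -> substrate=1 bound=3 product=3
t=5: arr=0 -> substrate=1 bound=3 product=3
t=6: arr=0 -> substrate=0 bound=2 product=5
t=7: arr=3 -> substrate=1 bound=3 product=6
t=8: arr=0 -> substrate=1 bound=3 product=6
t=9: arr=2 -> substrate=2 bound=3 product=7
t=10: arr=0 -> substrate=0 bound=3 product=9
t=11: arr=1 -> substrate=1 bound=3 product=9
t=12: arr=1 -> substrate=1 bound=3 product=10
t=13: arr=1 -> substrate=0 bound=3 product=12

Answer: 3 3 3 2 3 3 2 3 3 3 3 3 3 3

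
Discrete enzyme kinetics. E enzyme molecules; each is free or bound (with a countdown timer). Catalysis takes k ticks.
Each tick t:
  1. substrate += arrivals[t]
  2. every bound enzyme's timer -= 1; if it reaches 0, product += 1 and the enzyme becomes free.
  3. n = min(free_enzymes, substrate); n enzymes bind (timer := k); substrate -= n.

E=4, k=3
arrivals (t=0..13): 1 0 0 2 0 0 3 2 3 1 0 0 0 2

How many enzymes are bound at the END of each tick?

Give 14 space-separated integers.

t=0: arr=1 -> substrate=0 bound=1 product=0
t=1: arr=0 -> substrate=0 bound=1 product=0
t=2: arr=0 -> substrate=0 bound=1 product=0
t=3: arr=2 -> substrate=0 bound=2 product=1
t=4: arr=0 -> substrate=0 bound=2 product=1
t=5: arr=0 -> substrate=0 bound=2 product=1
t=6: arr=3 -> substrate=0 bound=3 product=3
t=7: arr=2 -> substrate=1 bound=4 product=3
t=8: arr=3 -> substrate=4 bound=4 product=3
t=9: arr=1 -> substrate=2 bound=4 product=6
t=10: arr=0 -> substrate=1 bound=4 product=7
t=11: arr=0 -> substrate=1 bound=4 product=7
t=12: arr=0 -> substrate=0 bound=2 product=10
t=13: arr=2 -> substrate=0 bound=3 product=11

Answer: 1 1 1 2 2 2 3 4 4 4 4 4 2 3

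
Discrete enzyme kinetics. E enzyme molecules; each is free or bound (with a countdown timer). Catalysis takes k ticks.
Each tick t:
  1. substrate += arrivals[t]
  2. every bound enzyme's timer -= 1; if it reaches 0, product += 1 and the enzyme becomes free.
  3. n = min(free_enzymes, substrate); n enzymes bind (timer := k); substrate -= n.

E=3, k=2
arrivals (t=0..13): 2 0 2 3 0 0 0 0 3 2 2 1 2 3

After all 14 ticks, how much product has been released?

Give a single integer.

t=0: arr=2 -> substrate=0 bound=2 product=0
t=1: arr=0 -> substrate=0 bound=2 product=0
t=2: arr=2 -> substrate=0 bound=2 product=2
t=3: arr=3 -> substrate=2 bound=3 product=2
t=4: arr=0 -> substrate=0 bound=3 product=4
t=5: arr=0 -> substrate=0 bound=2 product=5
t=6: arr=0 -> substrate=0 bound=0 product=7
t=7: arr=0 -> substrate=0 bound=0 product=7
t=8: arr=3 -> substrate=0 bound=3 product=7
t=9: arr=2 -> substrate=2 bound=3 product=7
t=10: arr=2 -> substrate=1 bound=3 product=10
t=11: arr=1 -> substrate=2 bound=3 product=10
t=12: arr=2 -> substrate=1 bound=3 product=13
t=13: arr=3 -> substrate=4 bound=3 product=13

Answer: 13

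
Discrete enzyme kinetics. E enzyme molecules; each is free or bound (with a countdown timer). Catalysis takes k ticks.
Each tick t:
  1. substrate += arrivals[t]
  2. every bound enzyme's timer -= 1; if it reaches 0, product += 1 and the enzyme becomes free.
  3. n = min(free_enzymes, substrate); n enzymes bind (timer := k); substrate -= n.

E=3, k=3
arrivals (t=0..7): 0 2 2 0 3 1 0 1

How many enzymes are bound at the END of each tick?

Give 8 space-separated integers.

t=0: arr=0 -> substrate=0 bound=0 product=0
t=1: arr=2 -> substrate=0 bound=2 product=0
t=2: arr=2 -> substrate=1 bound=3 product=0
t=3: arr=0 -> substrate=1 bound=3 product=0
t=4: arr=3 -> substrate=2 bound=3 product=2
t=5: arr=1 -> substrate=2 bound=3 product=3
t=6: arr=0 -> substrate=2 bound=3 product=3
t=7: arr=1 -> substrate=1 bound=3 product=5

Answer: 0 2 3 3 3 3 3 3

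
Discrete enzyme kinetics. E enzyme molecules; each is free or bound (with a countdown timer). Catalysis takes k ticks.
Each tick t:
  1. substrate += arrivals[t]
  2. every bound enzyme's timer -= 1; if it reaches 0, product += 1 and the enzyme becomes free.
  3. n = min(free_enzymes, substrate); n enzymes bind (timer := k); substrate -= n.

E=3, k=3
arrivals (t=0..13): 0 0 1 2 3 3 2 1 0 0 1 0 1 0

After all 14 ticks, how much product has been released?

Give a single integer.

Answer: 9

Derivation:
t=0: arr=0 -> substrate=0 bound=0 product=0
t=1: arr=0 -> substrate=0 bound=0 product=0
t=2: arr=1 -> substrate=0 bound=1 product=0
t=3: arr=2 -> substrate=0 bound=3 product=0
t=4: arr=3 -> substrate=3 bound=3 product=0
t=5: arr=3 -> substrate=5 bound=3 product=1
t=6: arr=2 -> substrate=5 bound=3 product=3
t=7: arr=1 -> substrate=6 bound=3 product=3
t=8: arr=0 -> substrate=5 bound=3 product=4
t=9: arr=0 -> substrate=3 bound=3 product=6
t=10: arr=1 -> substrate=4 bound=3 product=6
t=11: arr=0 -> substrate=3 bound=3 product=7
t=12: arr=1 -> substrate=2 bound=3 product=9
t=13: arr=0 -> substrate=2 bound=3 product=9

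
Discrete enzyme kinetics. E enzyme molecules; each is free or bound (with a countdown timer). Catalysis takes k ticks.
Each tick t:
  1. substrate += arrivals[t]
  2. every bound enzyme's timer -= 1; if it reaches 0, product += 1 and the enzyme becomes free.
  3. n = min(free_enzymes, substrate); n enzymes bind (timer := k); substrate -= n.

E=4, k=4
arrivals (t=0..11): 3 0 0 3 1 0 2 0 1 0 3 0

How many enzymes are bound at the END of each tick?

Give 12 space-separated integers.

Answer: 3 3 3 4 4 4 4 4 3 3 4 4

Derivation:
t=0: arr=3 -> substrate=0 bound=3 product=0
t=1: arr=0 -> substrate=0 bound=3 product=0
t=2: arr=0 -> substrate=0 bound=3 product=0
t=3: arr=3 -> substrate=2 bound=4 product=0
t=4: arr=1 -> substrate=0 bound=4 product=3
t=5: arr=0 -> substrate=0 bound=4 product=3
t=6: arr=2 -> substrate=2 bound=4 product=3
t=7: arr=0 -> substrate=1 bound=4 product=4
t=8: arr=1 -> substrate=0 bound=3 product=7
t=9: arr=0 -> substrate=0 bound=3 product=7
t=10: arr=3 -> substrate=2 bound=4 product=7
t=11: arr=0 -> substrate=1 bound=4 product=8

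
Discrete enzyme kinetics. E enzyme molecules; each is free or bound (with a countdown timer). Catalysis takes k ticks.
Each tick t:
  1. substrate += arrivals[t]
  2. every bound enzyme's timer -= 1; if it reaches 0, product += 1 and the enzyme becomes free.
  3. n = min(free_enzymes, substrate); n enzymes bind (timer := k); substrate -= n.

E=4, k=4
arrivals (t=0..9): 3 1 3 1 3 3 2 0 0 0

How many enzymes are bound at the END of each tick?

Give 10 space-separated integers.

Answer: 3 4 4 4 4 4 4 4 4 4

Derivation:
t=0: arr=3 -> substrate=0 bound=3 product=0
t=1: arr=1 -> substrate=0 bound=4 product=0
t=2: arr=3 -> substrate=3 bound=4 product=0
t=3: arr=1 -> substrate=4 bound=4 product=0
t=4: arr=3 -> substrate=4 bound=4 product=3
t=5: arr=3 -> substrate=6 bound=4 product=4
t=6: arr=2 -> substrate=8 bound=4 product=4
t=7: arr=0 -> substrate=8 bound=4 product=4
t=8: arr=0 -> substrate=5 bound=4 product=7
t=9: arr=0 -> substrate=4 bound=4 product=8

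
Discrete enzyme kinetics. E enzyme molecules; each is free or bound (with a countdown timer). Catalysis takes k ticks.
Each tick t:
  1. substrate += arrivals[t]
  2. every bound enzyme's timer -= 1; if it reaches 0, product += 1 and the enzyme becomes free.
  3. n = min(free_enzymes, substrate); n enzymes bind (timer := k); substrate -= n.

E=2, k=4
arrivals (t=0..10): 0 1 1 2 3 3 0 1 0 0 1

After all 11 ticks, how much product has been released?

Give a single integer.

Answer: 4

Derivation:
t=0: arr=0 -> substrate=0 bound=0 product=0
t=1: arr=1 -> substrate=0 bound=1 product=0
t=2: arr=1 -> substrate=0 bound=2 product=0
t=3: arr=2 -> substrate=2 bound=2 product=0
t=4: arr=3 -> substrate=5 bound=2 product=0
t=5: arr=3 -> substrate=7 bound=2 product=1
t=6: arr=0 -> substrate=6 bound=2 product=2
t=7: arr=1 -> substrate=7 bound=2 product=2
t=8: arr=0 -> substrate=7 bound=2 product=2
t=9: arr=0 -> substrate=6 bound=2 product=3
t=10: arr=1 -> substrate=6 bound=2 product=4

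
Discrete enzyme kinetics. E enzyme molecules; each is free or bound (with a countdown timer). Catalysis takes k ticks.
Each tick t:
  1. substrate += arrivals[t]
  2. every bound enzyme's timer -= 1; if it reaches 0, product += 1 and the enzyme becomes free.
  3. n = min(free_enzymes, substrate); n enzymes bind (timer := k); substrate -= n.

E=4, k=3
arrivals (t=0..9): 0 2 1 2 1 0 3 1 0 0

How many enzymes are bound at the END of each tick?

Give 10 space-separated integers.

t=0: arr=0 -> substrate=0 bound=0 product=0
t=1: arr=2 -> substrate=0 bound=2 product=0
t=2: arr=1 -> substrate=0 bound=3 product=0
t=3: arr=2 -> substrate=1 bound=4 product=0
t=4: arr=1 -> substrate=0 bound=4 product=2
t=5: arr=0 -> substrate=0 bound=3 product=3
t=6: arr=3 -> substrate=1 bound=4 product=4
t=7: arr=1 -> substrate=0 bound=4 product=6
t=8: arr=0 -> substrate=0 bound=4 product=6
t=9: arr=0 -> substrate=0 bound=2 product=8

Answer: 0 2 3 4 4 3 4 4 4 2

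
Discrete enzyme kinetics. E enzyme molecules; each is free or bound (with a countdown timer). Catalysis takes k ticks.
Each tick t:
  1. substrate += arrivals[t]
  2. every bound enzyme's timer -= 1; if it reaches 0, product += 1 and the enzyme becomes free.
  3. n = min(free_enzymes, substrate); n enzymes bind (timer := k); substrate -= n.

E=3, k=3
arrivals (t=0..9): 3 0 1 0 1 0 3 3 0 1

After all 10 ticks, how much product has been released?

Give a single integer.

Answer: 7

Derivation:
t=0: arr=3 -> substrate=0 bound=3 product=0
t=1: arr=0 -> substrate=0 bound=3 product=0
t=2: arr=1 -> substrate=1 bound=3 product=0
t=3: arr=0 -> substrate=0 bound=1 product=3
t=4: arr=1 -> substrate=0 bound=2 product=3
t=5: arr=0 -> substrate=0 bound=2 product=3
t=6: arr=3 -> substrate=1 bound=3 product=4
t=7: arr=3 -> substrate=3 bound=3 product=5
t=8: arr=0 -> substrate=3 bound=3 product=5
t=9: arr=1 -> substrate=2 bound=3 product=7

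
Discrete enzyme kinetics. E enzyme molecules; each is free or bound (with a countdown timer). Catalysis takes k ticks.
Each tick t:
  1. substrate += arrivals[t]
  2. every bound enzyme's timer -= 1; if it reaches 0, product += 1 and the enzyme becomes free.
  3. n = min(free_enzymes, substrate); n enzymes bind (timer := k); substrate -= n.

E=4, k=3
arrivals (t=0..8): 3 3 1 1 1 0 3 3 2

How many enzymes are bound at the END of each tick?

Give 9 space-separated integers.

Answer: 3 4 4 4 4 4 4 4 4

Derivation:
t=0: arr=3 -> substrate=0 bound=3 product=0
t=1: arr=3 -> substrate=2 bound=4 product=0
t=2: arr=1 -> substrate=3 bound=4 product=0
t=3: arr=1 -> substrate=1 bound=4 product=3
t=4: arr=1 -> substrate=1 bound=4 product=4
t=5: arr=0 -> substrate=1 bound=4 product=4
t=6: arr=3 -> substrate=1 bound=4 product=7
t=7: arr=3 -> substrate=3 bound=4 product=8
t=8: arr=2 -> substrate=5 bound=4 product=8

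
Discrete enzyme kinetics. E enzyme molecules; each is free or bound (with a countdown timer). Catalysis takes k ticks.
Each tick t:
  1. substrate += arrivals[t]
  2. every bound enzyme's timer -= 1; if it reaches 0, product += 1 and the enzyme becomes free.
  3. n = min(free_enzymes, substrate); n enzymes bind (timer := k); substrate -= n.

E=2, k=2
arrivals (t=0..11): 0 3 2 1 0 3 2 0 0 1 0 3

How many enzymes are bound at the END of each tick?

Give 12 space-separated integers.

Answer: 0 2 2 2 2 2 2 2 2 2 2 2

Derivation:
t=0: arr=0 -> substrate=0 bound=0 product=0
t=1: arr=3 -> substrate=1 bound=2 product=0
t=2: arr=2 -> substrate=3 bound=2 product=0
t=3: arr=1 -> substrate=2 bound=2 product=2
t=4: arr=0 -> substrate=2 bound=2 product=2
t=5: arr=3 -> substrate=3 bound=2 product=4
t=6: arr=2 -> substrate=5 bound=2 product=4
t=7: arr=0 -> substrate=3 bound=2 product=6
t=8: arr=0 -> substrate=3 bound=2 product=6
t=9: arr=1 -> substrate=2 bound=2 product=8
t=10: arr=0 -> substrate=2 bound=2 product=8
t=11: arr=3 -> substrate=3 bound=2 product=10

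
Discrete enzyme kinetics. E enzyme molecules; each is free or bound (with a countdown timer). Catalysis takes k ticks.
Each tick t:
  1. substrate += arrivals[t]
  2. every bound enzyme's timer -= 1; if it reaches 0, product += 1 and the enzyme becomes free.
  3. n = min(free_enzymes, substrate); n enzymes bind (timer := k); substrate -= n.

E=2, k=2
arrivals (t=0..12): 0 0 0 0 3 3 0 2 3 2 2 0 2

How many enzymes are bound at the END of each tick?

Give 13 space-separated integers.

t=0: arr=0 -> substrate=0 bound=0 product=0
t=1: arr=0 -> substrate=0 bound=0 product=0
t=2: arr=0 -> substrate=0 bound=0 product=0
t=3: arr=0 -> substrate=0 bound=0 product=0
t=4: arr=3 -> substrate=1 bound=2 product=0
t=5: arr=3 -> substrate=4 bound=2 product=0
t=6: arr=0 -> substrate=2 bound=2 product=2
t=7: arr=2 -> substrate=4 bound=2 product=2
t=8: arr=3 -> substrate=5 bound=2 product=4
t=9: arr=2 -> substrate=7 bound=2 product=4
t=10: arr=2 -> substrate=7 bound=2 product=6
t=11: arr=0 -> substrate=7 bound=2 product=6
t=12: arr=2 -> substrate=7 bound=2 product=8

Answer: 0 0 0 0 2 2 2 2 2 2 2 2 2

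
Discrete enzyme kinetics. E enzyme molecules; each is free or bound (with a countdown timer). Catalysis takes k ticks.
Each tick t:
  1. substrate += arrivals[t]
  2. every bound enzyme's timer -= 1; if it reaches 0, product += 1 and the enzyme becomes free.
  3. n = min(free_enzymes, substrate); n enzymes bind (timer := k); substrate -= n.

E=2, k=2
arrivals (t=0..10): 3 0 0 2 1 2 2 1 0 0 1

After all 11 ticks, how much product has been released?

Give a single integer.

t=0: arr=3 -> substrate=1 bound=2 product=0
t=1: arr=0 -> substrate=1 bound=2 product=0
t=2: arr=0 -> substrate=0 bound=1 product=2
t=3: arr=2 -> substrate=1 bound=2 product=2
t=4: arr=1 -> substrate=1 bound=2 product=3
t=5: arr=2 -> substrate=2 bound=2 product=4
t=6: arr=2 -> substrate=3 bound=2 product=5
t=7: arr=1 -> substrate=3 bound=2 product=6
t=8: arr=0 -> substrate=2 bound=2 product=7
t=9: arr=0 -> substrate=1 bound=2 product=8
t=10: arr=1 -> substrate=1 bound=2 product=9

Answer: 9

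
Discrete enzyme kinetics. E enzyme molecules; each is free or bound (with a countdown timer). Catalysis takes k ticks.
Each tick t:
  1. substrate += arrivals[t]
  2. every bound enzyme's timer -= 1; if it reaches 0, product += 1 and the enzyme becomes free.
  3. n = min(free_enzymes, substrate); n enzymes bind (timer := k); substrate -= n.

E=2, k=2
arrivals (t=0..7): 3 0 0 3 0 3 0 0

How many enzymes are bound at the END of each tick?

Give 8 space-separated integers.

Answer: 2 2 1 2 2 2 2 2

Derivation:
t=0: arr=3 -> substrate=1 bound=2 product=0
t=1: arr=0 -> substrate=1 bound=2 product=0
t=2: arr=0 -> substrate=0 bound=1 product=2
t=3: arr=3 -> substrate=2 bound=2 product=2
t=4: arr=0 -> substrate=1 bound=2 product=3
t=5: arr=3 -> substrate=3 bound=2 product=4
t=6: arr=0 -> substrate=2 bound=2 product=5
t=7: arr=0 -> substrate=1 bound=2 product=6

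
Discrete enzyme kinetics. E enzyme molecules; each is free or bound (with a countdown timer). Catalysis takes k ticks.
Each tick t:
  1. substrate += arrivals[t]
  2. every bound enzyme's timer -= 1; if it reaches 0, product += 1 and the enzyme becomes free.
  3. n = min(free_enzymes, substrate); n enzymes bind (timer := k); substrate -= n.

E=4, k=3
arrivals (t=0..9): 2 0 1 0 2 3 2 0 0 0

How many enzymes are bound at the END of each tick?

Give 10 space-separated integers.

t=0: arr=2 -> substrate=0 bound=2 product=0
t=1: arr=0 -> substrate=0 bound=2 product=0
t=2: arr=1 -> substrate=0 bound=3 product=0
t=3: arr=0 -> substrate=0 bound=1 product=2
t=4: arr=2 -> substrate=0 bound=3 product=2
t=5: arr=3 -> substrate=1 bound=4 product=3
t=6: arr=2 -> substrate=3 bound=4 product=3
t=7: arr=0 -> substrate=1 bound=4 product=5
t=8: arr=0 -> substrate=0 bound=3 product=7
t=9: arr=0 -> substrate=0 bound=3 product=7

Answer: 2 2 3 1 3 4 4 4 3 3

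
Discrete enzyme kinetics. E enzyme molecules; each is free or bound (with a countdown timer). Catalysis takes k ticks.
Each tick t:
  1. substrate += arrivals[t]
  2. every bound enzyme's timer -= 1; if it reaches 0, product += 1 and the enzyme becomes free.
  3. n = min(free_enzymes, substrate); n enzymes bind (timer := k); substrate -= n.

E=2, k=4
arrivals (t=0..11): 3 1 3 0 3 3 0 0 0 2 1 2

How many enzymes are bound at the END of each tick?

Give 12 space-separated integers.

Answer: 2 2 2 2 2 2 2 2 2 2 2 2

Derivation:
t=0: arr=3 -> substrate=1 bound=2 product=0
t=1: arr=1 -> substrate=2 bound=2 product=0
t=2: arr=3 -> substrate=5 bound=2 product=0
t=3: arr=0 -> substrate=5 bound=2 product=0
t=4: arr=3 -> substrate=6 bound=2 product=2
t=5: arr=3 -> substrate=9 bound=2 product=2
t=6: arr=0 -> substrate=9 bound=2 product=2
t=7: arr=0 -> substrate=9 bound=2 product=2
t=8: arr=0 -> substrate=7 bound=2 product=4
t=9: arr=2 -> substrate=9 bound=2 product=4
t=10: arr=1 -> substrate=10 bound=2 product=4
t=11: arr=2 -> substrate=12 bound=2 product=4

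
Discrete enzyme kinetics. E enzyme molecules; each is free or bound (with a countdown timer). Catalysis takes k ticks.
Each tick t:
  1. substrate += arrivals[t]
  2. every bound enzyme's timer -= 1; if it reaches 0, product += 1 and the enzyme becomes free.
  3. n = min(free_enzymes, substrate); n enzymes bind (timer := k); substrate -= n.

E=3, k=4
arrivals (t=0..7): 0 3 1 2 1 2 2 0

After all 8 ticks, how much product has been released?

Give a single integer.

t=0: arr=0 -> substrate=0 bound=0 product=0
t=1: arr=3 -> substrate=0 bound=3 product=0
t=2: arr=1 -> substrate=1 bound=3 product=0
t=3: arr=2 -> substrate=3 bound=3 product=0
t=4: arr=1 -> substrate=4 bound=3 product=0
t=5: arr=2 -> substrate=3 bound=3 product=3
t=6: arr=2 -> substrate=5 bound=3 product=3
t=7: arr=0 -> substrate=5 bound=3 product=3

Answer: 3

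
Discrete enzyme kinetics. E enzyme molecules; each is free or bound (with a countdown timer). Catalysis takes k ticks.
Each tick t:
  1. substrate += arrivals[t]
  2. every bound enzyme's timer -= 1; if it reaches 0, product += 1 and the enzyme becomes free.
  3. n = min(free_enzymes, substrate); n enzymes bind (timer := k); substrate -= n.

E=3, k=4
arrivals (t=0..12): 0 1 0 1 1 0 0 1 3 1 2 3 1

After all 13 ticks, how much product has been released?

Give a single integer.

t=0: arr=0 -> substrate=0 bound=0 product=0
t=1: arr=1 -> substrate=0 bound=1 product=0
t=2: arr=0 -> substrate=0 bound=1 product=0
t=3: arr=1 -> substrate=0 bound=2 product=0
t=4: arr=1 -> substrate=0 bound=3 product=0
t=5: arr=0 -> substrate=0 bound=2 product=1
t=6: arr=0 -> substrate=0 bound=2 product=1
t=7: arr=1 -> substrate=0 bound=2 product=2
t=8: arr=3 -> substrate=1 bound=3 product=3
t=9: arr=1 -> substrate=2 bound=3 product=3
t=10: arr=2 -> substrate=4 bound=3 product=3
t=11: arr=3 -> substrate=6 bound=3 product=4
t=12: arr=1 -> substrate=5 bound=3 product=6

Answer: 6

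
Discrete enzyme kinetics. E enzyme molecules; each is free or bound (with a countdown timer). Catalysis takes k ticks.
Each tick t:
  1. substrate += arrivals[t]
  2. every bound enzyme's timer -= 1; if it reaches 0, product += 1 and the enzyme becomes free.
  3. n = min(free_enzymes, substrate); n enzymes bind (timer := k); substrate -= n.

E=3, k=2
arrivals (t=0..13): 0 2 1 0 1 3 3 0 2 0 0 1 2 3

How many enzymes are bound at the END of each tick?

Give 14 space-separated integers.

t=0: arr=0 -> substrate=0 bound=0 product=0
t=1: arr=2 -> substrate=0 bound=2 product=0
t=2: arr=1 -> substrate=0 bound=3 product=0
t=3: arr=0 -> substrate=0 bound=1 product=2
t=4: arr=1 -> substrate=0 bound=1 product=3
t=5: arr=3 -> substrate=1 bound=3 product=3
t=6: arr=3 -> substrate=3 bound=3 product=4
t=7: arr=0 -> substrate=1 bound=3 product=6
t=8: arr=2 -> substrate=2 bound=3 product=7
t=9: arr=0 -> substrate=0 bound=3 product=9
t=10: arr=0 -> substrate=0 bound=2 product=10
t=11: arr=1 -> substrate=0 bound=1 product=12
t=12: arr=2 -> substrate=0 bound=3 product=12
t=13: arr=3 -> substrate=2 bound=3 product=13

Answer: 0 2 3 1 1 3 3 3 3 3 2 1 3 3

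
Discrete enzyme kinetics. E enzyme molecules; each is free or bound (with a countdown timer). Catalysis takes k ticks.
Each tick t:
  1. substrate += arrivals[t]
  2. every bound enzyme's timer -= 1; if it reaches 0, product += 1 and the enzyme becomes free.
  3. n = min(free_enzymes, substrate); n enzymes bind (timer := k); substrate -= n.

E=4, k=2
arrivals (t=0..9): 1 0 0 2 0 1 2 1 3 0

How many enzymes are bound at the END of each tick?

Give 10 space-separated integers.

t=0: arr=1 -> substrate=0 bound=1 product=0
t=1: arr=0 -> substrate=0 bound=1 product=0
t=2: arr=0 -> substrate=0 bound=0 product=1
t=3: arr=2 -> substrate=0 bound=2 product=1
t=4: arr=0 -> substrate=0 bound=2 product=1
t=5: arr=1 -> substrate=0 bound=1 product=3
t=6: arr=2 -> substrate=0 bound=3 product=3
t=7: arr=1 -> substrate=0 bound=3 product=4
t=8: arr=3 -> substrate=0 bound=4 product=6
t=9: arr=0 -> substrate=0 bound=3 product=7

Answer: 1 1 0 2 2 1 3 3 4 3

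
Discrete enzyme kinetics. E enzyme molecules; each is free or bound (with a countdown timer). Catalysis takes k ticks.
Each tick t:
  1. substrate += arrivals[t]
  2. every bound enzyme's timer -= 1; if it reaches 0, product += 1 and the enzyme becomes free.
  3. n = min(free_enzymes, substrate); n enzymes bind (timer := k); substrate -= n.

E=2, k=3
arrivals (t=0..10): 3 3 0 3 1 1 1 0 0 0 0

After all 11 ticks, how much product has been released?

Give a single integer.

t=0: arr=3 -> substrate=1 bound=2 product=0
t=1: arr=3 -> substrate=4 bound=2 product=0
t=2: arr=0 -> substrate=4 bound=2 product=0
t=3: arr=3 -> substrate=5 bound=2 product=2
t=4: arr=1 -> substrate=6 bound=2 product=2
t=5: arr=1 -> substrate=7 bound=2 product=2
t=6: arr=1 -> substrate=6 bound=2 product=4
t=7: arr=0 -> substrate=6 bound=2 product=4
t=8: arr=0 -> substrate=6 bound=2 product=4
t=9: arr=0 -> substrate=4 bound=2 product=6
t=10: arr=0 -> substrate=4 bound=2 product=6

Answer: 6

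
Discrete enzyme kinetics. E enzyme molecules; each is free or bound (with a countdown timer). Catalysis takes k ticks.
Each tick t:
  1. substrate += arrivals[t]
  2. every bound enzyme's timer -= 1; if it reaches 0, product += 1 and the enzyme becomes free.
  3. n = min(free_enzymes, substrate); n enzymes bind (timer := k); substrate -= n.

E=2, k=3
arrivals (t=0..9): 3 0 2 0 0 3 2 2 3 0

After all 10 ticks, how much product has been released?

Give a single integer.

t=0: arr=3 -> substrate=1 bound=2 product=0
t=1: arr=0 -> substrate=1 bound=2 product=0
t=2: arr=2 -> substrate=3 bound=2 product=0
t=3: arr=0 -> substrate=1 bound=2 product=2
t=4: arr=0 -> substrate=1 bound=2 product=2
t=5: arr=3 -> substrate=4 bound=2 product=2
t=6: arr=2 -> substrate=4 bound=2 product=4
t=7: arr=2 -> substrate=6 bound=2 product=4
t=8: arr=3 -> substrate=9 bound=2 product=4
t=9: arr=0 -> substrate=7 bound=2 product=6

Answer: 6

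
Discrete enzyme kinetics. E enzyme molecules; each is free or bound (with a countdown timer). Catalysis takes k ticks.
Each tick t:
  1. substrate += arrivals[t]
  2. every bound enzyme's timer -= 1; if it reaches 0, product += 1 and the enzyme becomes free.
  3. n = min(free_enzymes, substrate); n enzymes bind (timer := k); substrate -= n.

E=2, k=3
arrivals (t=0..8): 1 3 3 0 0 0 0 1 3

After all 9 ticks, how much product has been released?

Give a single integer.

Answer: 4

Derivation:
t=0: arr=1 -> substrate=0 bound=1 product=0
t=1: arr=3 -> substrate=2 bound=2 product=0
t=2: arr=3 -> substrate=5 bound=2 product=0
t=3: arr=0 -> substrate=4 bound=2 product=1
t=4: arr=0 -> substrate=3 bound=2 product=2
t=5: arr=0 -> substrate=3 bound=2 product=2
t=6: arr=0 -> substrate=2 bound=2 product=3
t=7: arr=1 -> substrate=2 bound=2 product=4
t=8: arr=3 -> substrate=5 bound=2 product=4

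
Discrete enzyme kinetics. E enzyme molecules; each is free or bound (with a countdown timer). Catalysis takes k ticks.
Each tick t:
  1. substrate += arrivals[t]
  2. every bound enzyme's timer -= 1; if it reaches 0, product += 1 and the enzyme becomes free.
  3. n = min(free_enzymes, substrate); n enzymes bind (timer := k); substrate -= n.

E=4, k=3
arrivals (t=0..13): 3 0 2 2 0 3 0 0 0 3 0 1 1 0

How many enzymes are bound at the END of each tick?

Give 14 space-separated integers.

t=0: arr=3 -> substrate=0 bound=3 product=0
t=1: arr=0 -> substrate=0 bound=3 product=0
t=2: arr=2 -> substrate=1 bound=4 product=0
t=3: arr=2 -> substrate=0 bound=4 product=3
t=4: arr=0 -> substrate=0 bound=4 product=3
t=5: arr=3 -> substrate=2 bound=4 product=4
t=6: arr=0 -> substrate=0 bound=3 product=7
t=7: arr=0 -> substrate=0 bound=3 product=7
t=8: arr=0 -> substrate=0 bound=2 product=8
t=9: arr=3 -> substrate=0 bound=3 product=10
t=10: arr=0 -> substrate=0 bound=3 product=10
t=11: arr=1 -> substrate=0 bound=4 product=10
t=12: arr=1 -> substrate=0 bound=2 product=13
t=13: arr=0 -> substrate=0 bound=2 product=13

Answer: 3 3 4 4 4 4 3 3 2 3 3 4 2 2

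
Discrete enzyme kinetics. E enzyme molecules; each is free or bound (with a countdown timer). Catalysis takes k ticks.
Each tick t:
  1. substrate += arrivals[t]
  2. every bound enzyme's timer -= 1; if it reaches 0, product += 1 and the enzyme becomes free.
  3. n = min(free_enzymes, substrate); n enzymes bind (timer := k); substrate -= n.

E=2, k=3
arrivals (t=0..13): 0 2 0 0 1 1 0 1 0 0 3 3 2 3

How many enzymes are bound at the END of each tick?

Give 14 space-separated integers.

t=0: arr=0 -> substrate=0 bound=0 product=0
t=1: arr=2 -> substrate=0 bound=2 product=0
t=2: arr=0 -> substrate=0 bound=2 product=0
t=3: arr=0 -> substrate=0 bound=2 product=0
t=4: arr=1 -> substrate=0 bound=1 product=2
t=5: arr=1 -> substrate=0 bound=2 product=2
t=6: arr=0 -> substrate=0 bound=2 product=2
t=7: arr=1 -> substrate=0 bound=2 product=3
t=8: arr=0 -> substrate=0 bound=1 product=4
t=9: arr=0 -> substrate=0 bound=1 product=4
t=10: arr=3 -> substrate=1 bound=2 product=5
t=11: arr=3 -> substrate=4 bound=2 product=5
t=12: arr=2 -> substrate=6 bound=2 product=5
t=13: arr=3 -> substrate=7 bound=2 product=7

Answer: 0 2 2 2 1 2 2 2 1 1 2 2 2 2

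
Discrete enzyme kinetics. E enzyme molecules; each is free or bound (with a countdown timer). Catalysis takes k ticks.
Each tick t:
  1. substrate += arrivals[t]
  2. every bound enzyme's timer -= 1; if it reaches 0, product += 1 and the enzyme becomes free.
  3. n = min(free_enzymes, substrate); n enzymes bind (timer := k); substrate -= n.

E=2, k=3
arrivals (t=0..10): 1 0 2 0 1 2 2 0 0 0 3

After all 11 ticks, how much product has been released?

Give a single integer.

Answer: 5

Derivation:
t=0: arr=1 -> substrate=0 bound=1 product=0
t=1: arr=0 -> substrate=0 bound=1 product=0
t=2: arr=2 -> substrate=1 bound=2 product=0
t=3: arr=0 -> substrate=0 bound=2 product=1
t=4: arr=1 -> substrate=1 bound=2 product=1
t=5: arr=2 -> substrate=2 bound=2 product=2
t=6: arr=2 -> substrate=3 bound=2 product=3
t=7: arr=0 -> substrate=3 bound=2 product=3
t=8: arr=0 -> substrate=2 bound=2 product=4
t=9: arr=0 -> substrate=1 bound=2 product=5
t=10: arr=3 -> substrate=4 bound=2 product=5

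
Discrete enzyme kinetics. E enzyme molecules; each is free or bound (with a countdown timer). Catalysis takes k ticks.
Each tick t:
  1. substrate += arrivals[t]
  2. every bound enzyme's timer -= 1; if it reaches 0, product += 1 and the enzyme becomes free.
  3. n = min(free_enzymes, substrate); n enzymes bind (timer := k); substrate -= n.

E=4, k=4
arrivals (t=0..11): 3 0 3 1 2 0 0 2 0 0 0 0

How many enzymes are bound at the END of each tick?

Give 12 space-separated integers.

t=0: arr=3 -> substrate=0 bound=3 product=0
t=1: arr=0 -> substrate=0 bound=3 product=0
t=2: arr=3 -> substrate=2 bound=4 product=0
t=3: arr=1 -> substrate=3 bound=4 product=0
t=4: arr=2 -> substrate=2 bound=4 product=3
t=5: arr=0 -> substrate=2 bound=4 product=3
t=6: arr=0 -> substrate=1 bound=4 product=4
t=7: arr=2 -> substrate=3 bound=4 product=4
t=8: arr=0 -> substrate=0 bound=4 product=7
t=9: arr=0 -> substrate=0 bound=4 product=7
t=10: arr=0 -> substrate=0 bound=3 product=8
t=11: arr=0 -> substrate=0 bound=3 product=8

Answer: 3 3 4 4 4 4 4 4 4 4 3 3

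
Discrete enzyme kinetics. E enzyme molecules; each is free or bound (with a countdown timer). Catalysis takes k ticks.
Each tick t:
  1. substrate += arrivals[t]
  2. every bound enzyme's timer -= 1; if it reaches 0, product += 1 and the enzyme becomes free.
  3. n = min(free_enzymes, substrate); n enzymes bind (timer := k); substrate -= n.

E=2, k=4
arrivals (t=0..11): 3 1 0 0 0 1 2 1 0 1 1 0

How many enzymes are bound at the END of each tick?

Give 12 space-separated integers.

t=0: arr=3 -> substrate=1 bound=2 product=0
t=1: arr=1 -> substrate=2 bound=2 product=0
t=2: arr=0 -> substrate=2 bound=2 product=0
t=3: arr=0 -> substrate=2 bound=2 product=0
t=4: arr=0 -> substrate=0 bound=2 product=2
t=5: arr=1 -> substrate=1 bound=2 product=2
t=6: arr=2 -> substrate=3 bound=2 product=2
t=7: arr=1 -> substrate=4 bound=2 product=2
t=8: arr=0 -> substrate=2 bound=2 product=4
t=9: arr=1 -> substrate=3 bound=2 product=4
t=10: arr=1 -> substrate=4 bound=2 product=4
t=11: arr=0 -> substrate=4 bound=2 product=4

Answer: 2 2 2 2 2 2 2 2 2 2 2 2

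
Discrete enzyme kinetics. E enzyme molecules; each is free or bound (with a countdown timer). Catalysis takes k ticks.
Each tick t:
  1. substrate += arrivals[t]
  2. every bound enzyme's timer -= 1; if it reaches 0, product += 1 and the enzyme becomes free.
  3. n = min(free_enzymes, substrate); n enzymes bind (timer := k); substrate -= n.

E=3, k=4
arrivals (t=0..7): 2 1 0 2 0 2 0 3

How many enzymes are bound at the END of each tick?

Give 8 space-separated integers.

t=0: arr=2 -> substrate=0 bound=2 product=0
t=1: arr=1 -> substrate=0 bound=3 product=0
t=2: arr=0 -> substrate=0 bound=3 product=0
t=3: arr=2 -> substrate=2 bound=3 product=0
t=4: arr=0 -> substrate=0 bound=3 product=2
t=5: arr=2 -> substrate=1 bound=3 product=3
t=6: arr=0 -> substrate=1 bound=3 product=3
t=7: arr=3 -> substrate=4 bound=3 product=3

Answer: 2 3 3 3 3 3 3 3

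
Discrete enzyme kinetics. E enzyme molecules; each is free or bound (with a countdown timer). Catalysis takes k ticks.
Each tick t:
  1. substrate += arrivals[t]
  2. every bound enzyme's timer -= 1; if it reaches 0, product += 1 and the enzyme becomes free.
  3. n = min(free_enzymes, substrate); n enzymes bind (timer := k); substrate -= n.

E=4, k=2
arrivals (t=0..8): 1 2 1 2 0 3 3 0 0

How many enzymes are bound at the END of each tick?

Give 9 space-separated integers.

t=0: arr=1 -> substrate=0 bound=1 product=0
t=1: arr=2 -> substrate=0 bound=3 product=0
t=2: arr=1 -> substrate=0 bound=3 product=1
t=3: arr=2 -> substrate=0 bound=3 product=3
t=4: arr=0 -> substrate=0 bound=2 product=4
t=5: arr=3 -> substrate=0 bound=3 product=6
t=6: arr=3 -> substrate=2 bound=4 product=6
t=7: arr=0 -> substrate=0 bound=3 product=9
t=8: arr=0 -> substrate=0 bound=2 product=10

Answer: 1 3 3 3 2 3 4 3 2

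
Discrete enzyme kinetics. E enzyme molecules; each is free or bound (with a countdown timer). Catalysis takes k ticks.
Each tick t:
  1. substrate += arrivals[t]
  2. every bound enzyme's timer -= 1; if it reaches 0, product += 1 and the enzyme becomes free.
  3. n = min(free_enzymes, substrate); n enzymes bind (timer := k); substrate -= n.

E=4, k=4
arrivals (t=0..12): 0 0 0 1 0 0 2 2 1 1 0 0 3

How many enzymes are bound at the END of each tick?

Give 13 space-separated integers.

Answer: 0 0 0 1 1 1 3 4 4 4 4 2 4

Derivation:
t=0: arr=0 -> substrate=0 bound=0 product=0
t=1: arr=0 -> substrate=0 bound=0 product=0
t=2: arr=0 -> substrate=0 bound=0 product=0
t=3: arr=1 -> substrate=0 bound=1 product=0
t=4: arr=0 -> substrate=0 bound=1 product=0
t=5: arr=0 -> substrate=0 bound=1 product=0
t=6: arr=2 -> substrate=0 bound=3 product=0
t=7: arr=2 -> substrate=0 bound=4 product=1
t=8: arr=1 -> substrate=1 bound=4 product=1
t=9: arr=1 -> substrate=2 bound=4 product=1
t=10: arr=0 -> substrate=0 bound=4 product=3
t=11: arr=0 -> substrate=0 bound=2 product=5
t=12: arr=3 -> substrate=1 bound=4 product=5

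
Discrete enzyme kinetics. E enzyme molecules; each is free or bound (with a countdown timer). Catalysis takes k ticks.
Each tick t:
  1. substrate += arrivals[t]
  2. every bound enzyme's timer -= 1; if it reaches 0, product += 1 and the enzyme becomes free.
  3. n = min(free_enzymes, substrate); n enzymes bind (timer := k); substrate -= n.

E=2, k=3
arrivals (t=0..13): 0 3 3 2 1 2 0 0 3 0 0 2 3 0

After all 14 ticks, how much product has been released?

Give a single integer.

t=0: arr=0 -> substrate=0 bound=0 product=0
t=1: arr=3 -> substrate=1 bound=2 product=0
t=2: arr=3 -> substrate=4 bound=2 product=0
t=3: arr=2 -> substrate=6 bound=2 product=0
t=4: arr=1 -> substrate=5 bound=2 product=2
t=5: arr=2 -> substrate=7 bound=2 product=2
t=6: arr=0 -> substrate=7 bound=2 product=2
t=7: arr=0 -> substrate=5 bound=2 product=4
t=8: arr=3 -> substrate=8 bound=2 product=4
t=9: arr=0 -> substrate=8 bound=2 product=4
t=10: arr=0 -> substrate=6 bound=2 product=6
t=11: arr=2 -> substrate=8 bound=2 product=6
t=12: arr=3 -> substrate=11 bound=2 product=6
t=13: arr=0 -> substrate=9 bound=2 product=8

Answer: 8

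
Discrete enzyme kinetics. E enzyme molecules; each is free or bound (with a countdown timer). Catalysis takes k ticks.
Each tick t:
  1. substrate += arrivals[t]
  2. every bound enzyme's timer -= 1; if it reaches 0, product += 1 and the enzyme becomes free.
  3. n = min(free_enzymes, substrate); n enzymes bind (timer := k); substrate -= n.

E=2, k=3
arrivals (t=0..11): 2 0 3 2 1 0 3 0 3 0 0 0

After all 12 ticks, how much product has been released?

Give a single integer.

Answer: 6

Derivation:
t=0: arr=2 -> substrate=0 bound=2 product=0
t=1: arr=0 -> substrate=0 bound=2 product=0
t=2: arr=3 -> substrate=3 bound=2 product=0
t=3: arr=2 -> substrate=3 bound=2 product=2
t=4: arr=1 -> substrate=4 bound=2 product=2
t=5: arr=0 -> substrate=4 bound=2 product=2
t=6: arr=3 -> substrate=5 bound=2 product=4
t=7: arr=0 -> substrate=5 bound=2 product=4
t=8: arr=3 -> substrate=8 bound=2 product=4
t=9: arr=0 -> substrate=6 bound=2 product=6
t=10: arr=0 -> substrate=6 bound=2 product=6
t=11: arr=0 -> substrate=6 bound=2 product=6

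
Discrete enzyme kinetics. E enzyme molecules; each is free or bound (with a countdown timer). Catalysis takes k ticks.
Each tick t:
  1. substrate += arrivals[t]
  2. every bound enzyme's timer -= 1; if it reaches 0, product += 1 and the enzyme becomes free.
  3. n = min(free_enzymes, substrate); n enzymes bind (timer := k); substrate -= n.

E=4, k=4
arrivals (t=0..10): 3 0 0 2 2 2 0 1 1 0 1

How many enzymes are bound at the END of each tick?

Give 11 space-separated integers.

Answer: 3 3 3 4 4 4 4 4 4 4 4

Derivation:
t=0: arr=3 -> substrate=0 bound=3 product=0
t=1: arr=0 -> substrate=0 bound=3 product=0
t=2: arr=0 -> substrate=0 bound=3 product=0
t=3: arr=2 -> substrate=1 bound=4 product=0
t=4: arr=2 -> substrate=0 bound=4 product=3
t=5: arr=2 -> substrate=2 bound=4 product=3
t=6: arr=0 -> substrate=2 bound=4 product=3
t=7: arr=1 -> substrate=2 bound=4 product=4
t=8: arr=1 -> substrate=0 bound=4 product=7
t=9: arr=0 -> substrate=0 bound=4 product=7
t=10: arr=1 -> substrate=1 bound=4 product=7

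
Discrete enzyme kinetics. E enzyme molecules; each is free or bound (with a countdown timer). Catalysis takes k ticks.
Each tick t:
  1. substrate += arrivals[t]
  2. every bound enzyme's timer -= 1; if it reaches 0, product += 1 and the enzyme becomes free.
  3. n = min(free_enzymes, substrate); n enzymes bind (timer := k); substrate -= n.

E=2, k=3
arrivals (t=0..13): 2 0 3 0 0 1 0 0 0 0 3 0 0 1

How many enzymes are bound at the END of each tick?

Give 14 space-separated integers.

t=0: arr=2 -> substrate=0 bound=2 product=0
t=1: arr=0 -> substrate=0 bound=2 product=0
t=2: arr=3 -> substrate=3 bound=2 product=0
t=3: arr=0 -> substrate=1 bound=2 product=2
t=4: arr=0 -> substrate=1 bound=2 product=2
t=5: arr=1 -> substrate=2 bound=2 product=2
t=6: arr=0 -> substrate=0 bound=2 product=4
t=7: arr=0 -> substrate=0 bound=2 product=4
t=8: arr=0 -> substrate=0 bound=2 product=4
t=9: arr=0 -> substrate=0 bound=0 product=6
t=10: arr=3 -> substrate=1 bound=2 product=6
t=11: arr=0 -> substrate=1 bound=2 product=6
t=12: arr=0 -> substrate=1 bound=2 product=6
t=13: arr=1 -> substrate=0 bound=2 product=8

Answer: 2 2 2 2 2 2 2 2 2 0 2 2 2 2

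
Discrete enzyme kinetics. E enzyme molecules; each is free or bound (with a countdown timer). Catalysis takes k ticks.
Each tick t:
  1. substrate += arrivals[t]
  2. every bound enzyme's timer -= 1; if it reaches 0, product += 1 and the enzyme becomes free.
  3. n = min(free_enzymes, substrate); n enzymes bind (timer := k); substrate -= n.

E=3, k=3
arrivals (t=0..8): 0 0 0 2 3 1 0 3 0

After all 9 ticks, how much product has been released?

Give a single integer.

Answer: 3

Derivation:
t=0: arr=0 -> substrate=0 bound=0 product=0
t=1: arr=0 -> substrate=0 bound=0 product=0
t=2: arr=0 -> substrate=0 bound=0 product=0
t=3: arr=2 -> substrate=0 bound=2 product=0
t=4: arr=3 -> substrate=2 bound=3 product=0
t=5: arr=1 -> substrate=3 bound=3 product=0
t=6: arr=0 -> substrate=1 bound=3 product=2
t=7: arr=3 -> substrate=3 bound=3 product=3
t=8: arr=0 -> substrate=3 bound=3 product=3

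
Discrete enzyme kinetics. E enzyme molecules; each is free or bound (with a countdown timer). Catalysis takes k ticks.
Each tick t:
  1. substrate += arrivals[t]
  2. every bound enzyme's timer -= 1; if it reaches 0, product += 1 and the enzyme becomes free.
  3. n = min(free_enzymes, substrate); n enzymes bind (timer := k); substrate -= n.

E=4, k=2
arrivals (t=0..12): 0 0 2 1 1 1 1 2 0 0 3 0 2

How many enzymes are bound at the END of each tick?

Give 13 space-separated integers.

Answer: 0 0 2 3 2 2 2 3 2 0 3 3 2

Derivation:
t=0: arr=0 -> substrate=0 bound=0 product=0
t=1: arr=0 -> substrate=0 bound=0 product=0
t=2: arr=2 -> substrate=0 bound=2 product=0
t=3: arr=1 -> substrate=0 bound=3 product=0
t=4: arr=1 -> substrate=0 bound=2 product=2
t=5: arr=1 -> substrate=0 bound=2 product=3
t=6: arr=1 -> substrate=0 bound=2 product=4
t=7: arr=2 -> substrate=0 bound=3 product=5
t=8: arr=0 -> substrate=0 bound=2 product=6
t=9: arr=0 -> substrate=0 bound=0 product=8
t=10: arr=3 -> substrate=0 bound=3 product=8
t=11: arr=0 -> substrate=0 bound=3 product=8
t=12: arr=2 -> substrate=0 bound=2 product=11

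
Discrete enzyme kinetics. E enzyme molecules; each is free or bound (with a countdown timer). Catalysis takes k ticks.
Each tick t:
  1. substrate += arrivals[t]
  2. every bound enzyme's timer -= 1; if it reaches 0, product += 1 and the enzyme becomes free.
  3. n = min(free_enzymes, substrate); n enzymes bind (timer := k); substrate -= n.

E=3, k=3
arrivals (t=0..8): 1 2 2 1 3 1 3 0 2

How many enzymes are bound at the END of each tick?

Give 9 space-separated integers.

t=0: arr=1 -> substrate=0 bound=1 product=0
t=1: arr=2 -> substrate=0 bound=3 product=0
t=2: arr=2 -> substrate=2 bound=3 product=0
t=3: arr=1 -> substrate=2 bound=3 product=1
t=4: arr=3 -> substrate=3 bound=3 product=3
t=5: arr=1 -> substrate=4 bound=3 product=3
t=6: arr=3 -> substrate=6 bound=3 product=4
t=7: arr=0 -> substrate=4 bound=3 product=6
t=8: arr=2 -> substrate=6 bound=3 product=6

Answer: 1 3 3 3 3 3 3 3 3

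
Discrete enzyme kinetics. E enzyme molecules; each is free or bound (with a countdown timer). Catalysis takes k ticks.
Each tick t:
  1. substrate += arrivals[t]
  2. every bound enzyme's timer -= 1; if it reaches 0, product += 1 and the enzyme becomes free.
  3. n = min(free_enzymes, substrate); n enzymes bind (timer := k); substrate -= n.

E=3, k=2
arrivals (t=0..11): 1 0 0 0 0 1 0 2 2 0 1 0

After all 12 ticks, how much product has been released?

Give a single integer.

Answer: 6

Derivation:
t=0: arr=1 -> substrate=0 bound=1 product=0
t=1: arr=0 -> substrate=0 bound=1 product=0
t=2: arr=0 -> substrate=0 bound=0 product=1
t=3: arr=0 -> substrate=0 bound=0 product=1
t=4: arr=0 -> substrate=0 bound=0 product=1
t=5: arr=1 -> substrate=0 bound=1 product=1
t=6: arr=0 -> substrate=0 bound=1 product=1
t=7: arr=2 -> substrate=0 bound=2 product=2
t=8: arr=2 -> substrate=1 bound=3 product=2
t=9: arr=0 -> substrate=0 bound=2 product=4
t=10: arr=1 -> substrate=0 bound=2 product=5
t=11: arr=0 -> substrate=0 bound=1 product=6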